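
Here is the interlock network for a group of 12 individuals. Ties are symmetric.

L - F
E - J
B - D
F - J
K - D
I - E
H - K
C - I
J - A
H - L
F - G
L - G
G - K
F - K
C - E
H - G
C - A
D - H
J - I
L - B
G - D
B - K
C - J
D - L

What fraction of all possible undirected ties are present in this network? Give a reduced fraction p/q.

There are 24 edges and 12 nodes, so the maximum possible is C(12,2) = 66.
Density = 24/66 = 4/11.

4/11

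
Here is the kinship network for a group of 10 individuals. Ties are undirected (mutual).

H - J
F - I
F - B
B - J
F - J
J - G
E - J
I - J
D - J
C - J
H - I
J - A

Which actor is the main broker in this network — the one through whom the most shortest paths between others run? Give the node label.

J

Unnormalized betweenness of each node: A:0, B:0, C:0, D:0, E:0, F:1/2, G:0, H:0, I:1/2, J:32.
J has the largest value, 32, making it the main broker — the node through which the most shortest paths run.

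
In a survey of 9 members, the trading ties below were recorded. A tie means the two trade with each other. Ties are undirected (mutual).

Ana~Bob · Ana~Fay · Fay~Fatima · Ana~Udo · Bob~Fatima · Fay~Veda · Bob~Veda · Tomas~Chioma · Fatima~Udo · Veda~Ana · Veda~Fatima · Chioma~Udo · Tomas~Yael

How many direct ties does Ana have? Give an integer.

Ana is directly tied to Bob, Fay, Udo, and Veda. That is 4 neighbors, so the degree of Ana is 4.

4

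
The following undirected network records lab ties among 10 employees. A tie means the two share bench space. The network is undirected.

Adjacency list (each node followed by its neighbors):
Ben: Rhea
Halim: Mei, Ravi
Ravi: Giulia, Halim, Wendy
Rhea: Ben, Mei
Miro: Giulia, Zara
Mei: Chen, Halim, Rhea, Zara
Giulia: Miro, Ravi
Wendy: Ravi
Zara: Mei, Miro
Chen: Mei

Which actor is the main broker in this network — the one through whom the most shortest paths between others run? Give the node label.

Mei

Unnormalized betweenness of each node: Ben:0, Chen:0, Giulia:7/2, Halim:11, Mei:45/2, Miro:4, Ravi:23/2, Rhea:8, Wendy:0, Zara:13/2.
Mei has the largest value, 45/2, making it the main broker — the node through which the most shortest paths run.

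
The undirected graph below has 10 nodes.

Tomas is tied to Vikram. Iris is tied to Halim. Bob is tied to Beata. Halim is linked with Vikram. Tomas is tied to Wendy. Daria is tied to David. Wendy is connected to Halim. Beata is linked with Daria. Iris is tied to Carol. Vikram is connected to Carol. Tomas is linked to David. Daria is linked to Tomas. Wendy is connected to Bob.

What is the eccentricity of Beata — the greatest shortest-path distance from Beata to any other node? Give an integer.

4

Distances from Beata: Bob:1, Carol:4, Daria:1, David:2, Halim:3, Iris:4, Tomas:2, Vikram:3, Wendy:2.
The largest is 4 (to Carol and Iris), so the eccentricity of Beata is 4.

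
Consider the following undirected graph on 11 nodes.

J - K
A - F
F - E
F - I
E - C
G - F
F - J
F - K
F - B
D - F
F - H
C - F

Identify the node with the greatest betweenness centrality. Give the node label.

F

Unnormalized betweenness of each node: A:0, B:0, C:0, D:0, E:0, F:43, G:0, H:0, I:0, J:0, K:0.
F has the largest value, 43, making it the main broker — the node through which the most shortest paths run.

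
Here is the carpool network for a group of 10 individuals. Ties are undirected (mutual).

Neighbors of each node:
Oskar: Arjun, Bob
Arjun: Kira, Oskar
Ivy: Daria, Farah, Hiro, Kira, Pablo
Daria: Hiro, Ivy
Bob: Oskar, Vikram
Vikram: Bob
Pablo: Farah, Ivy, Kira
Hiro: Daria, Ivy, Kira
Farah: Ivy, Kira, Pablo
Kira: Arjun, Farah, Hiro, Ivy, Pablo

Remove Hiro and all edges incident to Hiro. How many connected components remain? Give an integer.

Hiro's neighbors (Daria, Ivy, and Kira) remain reachable from one another through other ties, so the rest of the network stays in one piece.

1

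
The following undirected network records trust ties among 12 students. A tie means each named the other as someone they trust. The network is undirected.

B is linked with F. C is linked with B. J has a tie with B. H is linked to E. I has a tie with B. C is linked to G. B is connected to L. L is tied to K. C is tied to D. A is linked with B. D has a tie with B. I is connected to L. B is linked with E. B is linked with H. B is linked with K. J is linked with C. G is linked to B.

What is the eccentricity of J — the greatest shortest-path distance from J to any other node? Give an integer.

2

Distances from J: A:2, B:1, C:1, D:2, E:2, F:2, G:2, H:2, I:2, K:2, L:2.
The largest is 2 (to I, G, D, K, E, F, H, L, and A), so the eccentricity of J is 2.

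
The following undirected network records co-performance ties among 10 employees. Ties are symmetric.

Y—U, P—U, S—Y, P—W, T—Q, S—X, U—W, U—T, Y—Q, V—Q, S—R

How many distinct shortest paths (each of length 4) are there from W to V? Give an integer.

The shortest distance is 4. The length-4 paths are: W–U–T–Q–V; W–U–Y–Q–V.
That gives 2 distinct shortest paths.

2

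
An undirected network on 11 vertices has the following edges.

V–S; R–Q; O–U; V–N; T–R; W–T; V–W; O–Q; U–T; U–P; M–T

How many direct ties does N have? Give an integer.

N is directly tied to V. That is 1 neighbor, so the degree of N is 1.

1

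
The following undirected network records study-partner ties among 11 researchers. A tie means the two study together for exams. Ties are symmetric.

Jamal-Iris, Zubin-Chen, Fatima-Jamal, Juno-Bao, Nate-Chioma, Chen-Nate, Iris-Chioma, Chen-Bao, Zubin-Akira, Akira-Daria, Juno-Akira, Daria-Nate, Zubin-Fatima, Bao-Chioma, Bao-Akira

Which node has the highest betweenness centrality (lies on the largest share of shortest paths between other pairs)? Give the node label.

Unnormalized betweenness of each node: Akira:26/3, Bao:25/3, Chen:9/2, Chioma:59/6, Daria:4/3, Fatima:5, Iris:5, Jamal:3, Juno:0, Nate:29/6, Zubin:19/2.
Chioma has the largest value, 59/6, making it the main broker — the node through which the most shortest paths run.

Chioma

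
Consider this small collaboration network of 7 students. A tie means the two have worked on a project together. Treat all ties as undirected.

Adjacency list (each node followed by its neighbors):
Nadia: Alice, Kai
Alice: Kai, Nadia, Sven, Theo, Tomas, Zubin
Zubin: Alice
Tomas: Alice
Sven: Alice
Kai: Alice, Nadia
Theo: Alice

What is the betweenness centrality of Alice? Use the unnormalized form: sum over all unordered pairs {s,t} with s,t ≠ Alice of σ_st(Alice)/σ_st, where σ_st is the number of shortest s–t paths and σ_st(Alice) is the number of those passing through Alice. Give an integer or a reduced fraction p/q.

14

Pairs whose geodesics pass through Alice — Theo–Kai: 1; Theo–Sven: 1; Theo–Zubin: 1; Theo–Tomas: 1; Theo–Nadia: 1; Kai–Sven: 1; Kai–Zubin: 1; Kai–Tomas: 1; Sven–Zubin: 1; Sven–Tomas: 1; Sven–Nadia: 1; Zubin–Tomas: 1; Zubin–Nadia: 1; Tomas–Nadia: 1.
All other pairs contribute 0.
Summing the contributions gives betweenness(Alice) = 14.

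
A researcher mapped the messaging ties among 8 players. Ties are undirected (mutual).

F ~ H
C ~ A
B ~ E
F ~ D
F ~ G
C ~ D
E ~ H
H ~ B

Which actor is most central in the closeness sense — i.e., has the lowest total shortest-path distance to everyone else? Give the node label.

F

Farness (sum of distances to all others) for each node — A:24, B:19, C:18, D:14, E:19, F:12, G:18, H:14.
The smallest farness is 12, for F, so F has the highest closeness.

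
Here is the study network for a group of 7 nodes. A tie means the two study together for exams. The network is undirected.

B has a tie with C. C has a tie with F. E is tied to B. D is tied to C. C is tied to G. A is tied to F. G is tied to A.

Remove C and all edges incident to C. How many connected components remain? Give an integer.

3

Without C, the remaining ties split the others into: {A, F, G}; {B, E}; {D}.
That's 3 separate components.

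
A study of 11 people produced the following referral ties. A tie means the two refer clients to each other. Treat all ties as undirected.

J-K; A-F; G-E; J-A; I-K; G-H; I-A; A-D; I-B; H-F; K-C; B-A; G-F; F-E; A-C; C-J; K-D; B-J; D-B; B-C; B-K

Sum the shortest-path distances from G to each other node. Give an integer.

Distances from G: A:2, B:3, C:3, D:3, E:1, F:1, H:1, I:3, J:3, K:4.
Sum = 2 + 3 + 3 + 3 + 1 + 1 + 1 + 3 + 3 + 4 = 24.

24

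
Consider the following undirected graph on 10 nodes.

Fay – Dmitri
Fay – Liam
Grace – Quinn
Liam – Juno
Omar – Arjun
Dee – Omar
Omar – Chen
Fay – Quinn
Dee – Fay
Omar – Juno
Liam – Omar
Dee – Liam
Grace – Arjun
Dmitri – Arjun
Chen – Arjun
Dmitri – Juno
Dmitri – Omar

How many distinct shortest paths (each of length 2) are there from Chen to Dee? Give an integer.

The shortest distance is 2, and the only length-2 path is Chen–Omar–Dee. So there is exactly 1 shortest path.

1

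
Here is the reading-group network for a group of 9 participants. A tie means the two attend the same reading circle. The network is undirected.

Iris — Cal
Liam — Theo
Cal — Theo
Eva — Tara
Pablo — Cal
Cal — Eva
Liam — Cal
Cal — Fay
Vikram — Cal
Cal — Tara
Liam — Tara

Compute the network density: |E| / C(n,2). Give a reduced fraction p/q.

11/36

There are 11 edges and 9 nodes, so the maximum possible is C(9,2) = 36.
Density = 11/36.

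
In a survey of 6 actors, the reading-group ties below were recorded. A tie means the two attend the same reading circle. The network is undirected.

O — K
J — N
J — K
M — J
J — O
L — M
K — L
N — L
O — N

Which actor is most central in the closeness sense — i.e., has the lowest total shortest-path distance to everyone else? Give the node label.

Farness (sum of distances to all others) for each node — J:6, K:7, L:7, M:8, N:7, O:7.
The smallest farness is 6, for J, so J has the highest closeness.

J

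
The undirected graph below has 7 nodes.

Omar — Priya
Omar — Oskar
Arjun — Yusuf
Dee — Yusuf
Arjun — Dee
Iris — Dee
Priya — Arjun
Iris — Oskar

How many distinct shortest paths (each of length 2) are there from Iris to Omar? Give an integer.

1

The shortest distance is 2, and the only length-2 path is Iris–Oskar–Omar. So there is exactly 1 shortest path.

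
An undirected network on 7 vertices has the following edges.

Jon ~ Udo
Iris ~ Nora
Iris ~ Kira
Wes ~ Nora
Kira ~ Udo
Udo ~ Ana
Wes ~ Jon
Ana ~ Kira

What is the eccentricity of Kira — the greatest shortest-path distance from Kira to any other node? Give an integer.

3

Distances from Kira: Ana:1, Iris:1, Jon:2, Nora:2, Udo:1, Wes:3.
The largest is 3 (to Wes), so the eccentricity of Kira is 3.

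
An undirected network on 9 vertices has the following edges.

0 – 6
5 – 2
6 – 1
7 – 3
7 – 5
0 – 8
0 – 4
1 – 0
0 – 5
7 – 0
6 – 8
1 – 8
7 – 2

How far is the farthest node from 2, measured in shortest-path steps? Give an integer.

Distances from 2: 0:2, 1:3, 3:2, 4:3, 5:1, 6:3, 7:1, 8:3.
The largest is 3 (to 8, 6, 4, and 1), so the eccentricity of 2 is 3.

3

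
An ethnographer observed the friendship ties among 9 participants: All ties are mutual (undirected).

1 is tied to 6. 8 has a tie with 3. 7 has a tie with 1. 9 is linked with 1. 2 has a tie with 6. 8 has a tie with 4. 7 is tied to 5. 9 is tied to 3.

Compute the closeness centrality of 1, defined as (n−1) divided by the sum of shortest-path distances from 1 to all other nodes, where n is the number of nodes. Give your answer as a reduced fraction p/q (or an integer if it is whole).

1/2

Distances from 1: 2:2, 3:2, 4:4, 5:2, 6:1, 7:1, 8:3, 9:1. Sum = 16.
n = 9, so closeness = 8/16 = 1/2.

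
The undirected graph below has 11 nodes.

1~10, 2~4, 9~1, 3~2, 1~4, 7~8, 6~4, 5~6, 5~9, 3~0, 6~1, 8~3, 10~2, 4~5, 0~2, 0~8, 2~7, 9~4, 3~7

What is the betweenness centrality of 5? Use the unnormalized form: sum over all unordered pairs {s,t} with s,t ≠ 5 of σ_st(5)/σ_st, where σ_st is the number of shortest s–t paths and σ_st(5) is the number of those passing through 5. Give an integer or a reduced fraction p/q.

Pairs whose geodesics pass through 5 — 6–9: 1/3.
All other pairs contribute 0.
Summing the contributions gives betweenness(5) = 1/3.

1/3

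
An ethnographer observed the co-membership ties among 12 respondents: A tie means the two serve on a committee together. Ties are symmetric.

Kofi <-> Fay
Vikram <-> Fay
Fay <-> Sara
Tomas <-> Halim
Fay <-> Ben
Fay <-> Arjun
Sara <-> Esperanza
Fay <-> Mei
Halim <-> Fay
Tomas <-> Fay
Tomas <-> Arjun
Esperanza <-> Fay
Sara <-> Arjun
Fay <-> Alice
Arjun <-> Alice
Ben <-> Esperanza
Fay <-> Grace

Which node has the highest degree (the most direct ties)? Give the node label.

Degrees — Alice:2, Arjun:4, Ben:2, Esperanza:3, Fay:11, Grace:1, Halim:2, Kofi:1, Mei:1, Sara:3, Tomas:3, Vikram:1.
The maximum is 11, attained only by Fay.

Fay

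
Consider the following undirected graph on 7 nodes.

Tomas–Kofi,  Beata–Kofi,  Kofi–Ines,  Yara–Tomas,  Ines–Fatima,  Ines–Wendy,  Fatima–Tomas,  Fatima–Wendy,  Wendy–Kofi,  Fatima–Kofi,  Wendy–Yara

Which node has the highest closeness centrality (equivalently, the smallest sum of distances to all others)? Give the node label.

Kofi

Farness (sum of distances to all others) for each node — Beata:12, Fatima:8, Ines:9, Kofi:7, Tomas:9, Wendy:8, Yara:11.
The smallest farness is 7, for Kofi, so Kofi has the highest closeness.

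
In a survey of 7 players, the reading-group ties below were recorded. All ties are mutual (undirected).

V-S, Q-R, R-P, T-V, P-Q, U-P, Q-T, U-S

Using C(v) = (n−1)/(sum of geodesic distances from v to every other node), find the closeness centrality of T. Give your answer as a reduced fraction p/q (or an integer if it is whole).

6/11

Distances from T: P:2, Q:1, R:2, S:2, U:3, V:1. Sum = 11.
n = 7, so closeness = 6/11.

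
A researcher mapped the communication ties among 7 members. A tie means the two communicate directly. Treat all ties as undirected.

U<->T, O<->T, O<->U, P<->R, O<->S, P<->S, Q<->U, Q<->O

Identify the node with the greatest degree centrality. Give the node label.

Degrees — O:4, P:2, Q:2, R:1, S:2, T:2, U:3.
The maximum is 4, attained only by O.

O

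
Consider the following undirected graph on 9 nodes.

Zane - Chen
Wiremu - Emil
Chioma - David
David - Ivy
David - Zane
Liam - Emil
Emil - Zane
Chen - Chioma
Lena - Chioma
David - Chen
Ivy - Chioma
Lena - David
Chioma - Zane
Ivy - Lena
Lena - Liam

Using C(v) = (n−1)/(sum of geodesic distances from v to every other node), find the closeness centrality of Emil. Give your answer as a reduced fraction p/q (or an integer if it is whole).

Distances from Emil: Chen:2, Chioma:2, David:2, Ivy:3, Lena:2, Liam:1, Wiremu:1, Zane:1. Sum = 14.
n = 9, so closeness = 8/14 = 4/7.

4/7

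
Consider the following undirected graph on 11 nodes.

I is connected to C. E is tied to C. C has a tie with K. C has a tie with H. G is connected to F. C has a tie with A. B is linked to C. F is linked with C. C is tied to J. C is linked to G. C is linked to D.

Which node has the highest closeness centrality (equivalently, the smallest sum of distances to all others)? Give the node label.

Farness (sum of distances to all others) for each node — A:19, B:19, C:10, D:19, E:19, F:18, G:18, H:19, I:19, J:19, K:19.
The smallest farness is 10, for C, so C has the highest closeness.

C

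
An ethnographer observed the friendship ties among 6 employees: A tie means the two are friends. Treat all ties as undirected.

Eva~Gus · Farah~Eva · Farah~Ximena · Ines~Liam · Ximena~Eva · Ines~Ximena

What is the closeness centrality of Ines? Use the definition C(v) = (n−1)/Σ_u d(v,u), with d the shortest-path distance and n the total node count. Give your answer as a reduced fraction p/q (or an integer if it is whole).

Distances from Ines: Eva:2, Farah:2, Gus:3, Liam:1, Ximena:1. Sum = 9.
n = 6, so closeness = 5/9.

5/9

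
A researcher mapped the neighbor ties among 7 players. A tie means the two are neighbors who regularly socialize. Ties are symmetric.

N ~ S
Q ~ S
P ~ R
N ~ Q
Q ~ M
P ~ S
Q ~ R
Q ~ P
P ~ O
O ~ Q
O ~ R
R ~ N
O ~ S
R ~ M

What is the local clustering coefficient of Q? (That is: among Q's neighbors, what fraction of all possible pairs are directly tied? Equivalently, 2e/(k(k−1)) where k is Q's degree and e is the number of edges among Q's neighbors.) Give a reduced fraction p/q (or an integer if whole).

Q's neighbors: M, N, O, P, R, and S (k = 6).
Possible neighbor pairs: C(6,2) = 15. Edges among them: M–R, N–R, N–S, O–P, O–R, O–S, P–R, P–S → e = 8.
Clustering(Q) = 8/15.

8/15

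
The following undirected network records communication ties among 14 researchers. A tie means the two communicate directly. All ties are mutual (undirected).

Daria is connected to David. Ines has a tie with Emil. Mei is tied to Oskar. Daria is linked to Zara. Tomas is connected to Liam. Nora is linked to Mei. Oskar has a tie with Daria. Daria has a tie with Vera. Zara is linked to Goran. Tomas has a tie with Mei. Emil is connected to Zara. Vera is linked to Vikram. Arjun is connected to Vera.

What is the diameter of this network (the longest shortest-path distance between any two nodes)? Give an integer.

7

Eccentricity of each node (its greatest distance to any other): Arjun:6, Daria:4, David:5, Emil:6, Goran:6, Ines:7, Liam:7, Mei:5, Nora:6, Oskar:4, Tomas:6, Vera:5, Vikram:6, Zara:5.
The maximum eccentricity is 7, realized for instance by the pair Liam–Ines via Liam – Tomas – Mei – Oskar – Daria – Zara – Emil – Ines. So the diameter is 7.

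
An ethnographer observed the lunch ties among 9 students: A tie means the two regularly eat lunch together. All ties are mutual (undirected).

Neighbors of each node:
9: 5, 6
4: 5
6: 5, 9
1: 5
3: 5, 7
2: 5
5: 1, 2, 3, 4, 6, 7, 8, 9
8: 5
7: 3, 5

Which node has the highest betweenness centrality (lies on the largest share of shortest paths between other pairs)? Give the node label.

Unnormalized betweenness of each node: 1:0, 2:0, 3:0, 4:0, 5:26, 6:0, 7:0, 8:0, 9:0.
5 has the largest value, 26, making it the main broker — the node through which the most shortest paths run.

5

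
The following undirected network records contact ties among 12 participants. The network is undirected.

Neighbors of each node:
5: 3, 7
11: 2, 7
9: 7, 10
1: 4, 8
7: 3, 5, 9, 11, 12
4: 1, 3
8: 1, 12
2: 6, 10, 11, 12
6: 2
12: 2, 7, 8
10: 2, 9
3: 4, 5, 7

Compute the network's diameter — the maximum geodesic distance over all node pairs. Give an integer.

Eccentricity of each node (its greatest distance to any other): 1:4, 2:4, 3:4, 4:5, 5:4, 6:5, 7:3, 8:3, 9:4, 10:4, 11:4, 12:3.
The maximum eccentricity is 5, realized for instance by the pair 6–4 via 6 – 2 – 12 – 7 – 3 – 4. So the diameter is 5.

5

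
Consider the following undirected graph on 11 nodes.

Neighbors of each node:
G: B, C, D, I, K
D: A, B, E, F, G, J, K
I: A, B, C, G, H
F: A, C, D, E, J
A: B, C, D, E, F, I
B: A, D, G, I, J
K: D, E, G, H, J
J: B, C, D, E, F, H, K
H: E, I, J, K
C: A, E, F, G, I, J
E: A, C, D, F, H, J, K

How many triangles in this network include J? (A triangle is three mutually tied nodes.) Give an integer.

10

J's neighbors: B, C, D, E, F, H, and K.
Neighbor pairs that are themselves tied: J–B–D; J–C–E; J–C–F; J–D–E; J–D–F; J–D–K; J–E–F; J–E–H; J–E–K; J–H–K. Each forms one triangle with J, for 10 in total.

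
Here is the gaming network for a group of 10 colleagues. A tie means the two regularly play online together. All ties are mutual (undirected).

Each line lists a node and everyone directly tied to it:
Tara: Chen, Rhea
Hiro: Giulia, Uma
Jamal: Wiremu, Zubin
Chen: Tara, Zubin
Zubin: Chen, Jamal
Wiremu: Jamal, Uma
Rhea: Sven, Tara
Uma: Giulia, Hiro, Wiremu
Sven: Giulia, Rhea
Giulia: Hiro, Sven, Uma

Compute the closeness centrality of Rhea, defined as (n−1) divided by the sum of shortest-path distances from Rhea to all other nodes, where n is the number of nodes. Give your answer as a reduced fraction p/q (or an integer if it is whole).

Distances from Rhea: Chen:2, Giulia:2, Hiro:3, Jamal:4, Sven:1, Tara:1, Uma:3, Wiremu:4, Zubin:3. Sum = 23.
n = 10, so closeness = 9/23.

9/23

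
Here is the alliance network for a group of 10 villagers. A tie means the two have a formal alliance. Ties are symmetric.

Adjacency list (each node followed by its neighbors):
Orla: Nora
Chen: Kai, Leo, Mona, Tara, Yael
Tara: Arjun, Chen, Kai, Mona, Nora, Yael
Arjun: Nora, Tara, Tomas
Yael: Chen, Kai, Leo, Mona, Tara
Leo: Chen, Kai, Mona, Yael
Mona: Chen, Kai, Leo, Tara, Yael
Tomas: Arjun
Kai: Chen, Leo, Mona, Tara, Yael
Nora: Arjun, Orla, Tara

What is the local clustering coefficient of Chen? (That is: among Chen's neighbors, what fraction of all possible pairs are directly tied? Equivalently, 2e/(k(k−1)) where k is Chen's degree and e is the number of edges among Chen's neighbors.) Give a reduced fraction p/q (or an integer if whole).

9/10

Chen's neighbors: Kai, Leo, Mona, Tara, and Yael (k = 5).
Possible neighbor pairs: C(5,2) = 10. Edges among them: Kai–Leo, Kai–Mona, Kai–Tara, Kai–Yael, Leo–Mona, Leo–Yael, Mona–Tara, Mona–Yael, Tara–Yael → e = 9.
Clustering(Chen) = 9/10.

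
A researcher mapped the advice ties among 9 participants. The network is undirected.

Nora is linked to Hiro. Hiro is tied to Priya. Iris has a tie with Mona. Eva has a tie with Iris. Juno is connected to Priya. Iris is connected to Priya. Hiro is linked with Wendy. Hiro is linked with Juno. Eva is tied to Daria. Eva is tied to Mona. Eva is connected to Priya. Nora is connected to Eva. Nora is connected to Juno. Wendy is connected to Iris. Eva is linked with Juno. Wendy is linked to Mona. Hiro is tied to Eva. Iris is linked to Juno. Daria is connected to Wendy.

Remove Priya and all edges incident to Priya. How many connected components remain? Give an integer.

1

Priya's neighbors (Eva, Hiro, Iris, and Juno) remain reachable from one another through other ties, so the rest of the network stays in one piece.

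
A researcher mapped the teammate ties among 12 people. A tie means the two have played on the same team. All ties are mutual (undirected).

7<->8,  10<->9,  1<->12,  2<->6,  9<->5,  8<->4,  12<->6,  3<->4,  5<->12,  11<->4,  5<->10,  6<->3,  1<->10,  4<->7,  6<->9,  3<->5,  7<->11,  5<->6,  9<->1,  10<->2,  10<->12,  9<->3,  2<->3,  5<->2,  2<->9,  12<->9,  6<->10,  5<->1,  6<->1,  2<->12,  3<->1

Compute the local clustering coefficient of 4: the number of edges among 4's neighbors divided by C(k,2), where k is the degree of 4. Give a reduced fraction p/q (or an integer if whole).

4's neighbors: 3, 7, 8, and 11 (k = 4).
Possible neighbor pairs: C(4,2) = 6. Edges among them: 7–8, 7–11 → e = 2.
Clustering(4) = 2/6 = 1/3.

1/3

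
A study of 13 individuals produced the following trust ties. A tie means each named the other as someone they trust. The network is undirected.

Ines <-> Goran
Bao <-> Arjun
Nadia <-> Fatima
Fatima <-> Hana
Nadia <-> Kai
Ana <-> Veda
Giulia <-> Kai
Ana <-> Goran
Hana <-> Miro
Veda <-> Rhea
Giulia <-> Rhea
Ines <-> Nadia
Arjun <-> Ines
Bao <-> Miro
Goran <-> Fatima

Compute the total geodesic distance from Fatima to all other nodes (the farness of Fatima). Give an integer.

Distances from Fatima: Ana:2, Arjun:3, Bao:3, Giulia:3, Goran:1, Hana:1, Ines:2, Kai:2, Miro:2, Nadia:1, Rhea:4, Veda:3.
Sum = 2 + 3 + 3 + 3 + 1 + 1 + 2 + 2 + 2 + 1 + 4 + 3 = 27.

27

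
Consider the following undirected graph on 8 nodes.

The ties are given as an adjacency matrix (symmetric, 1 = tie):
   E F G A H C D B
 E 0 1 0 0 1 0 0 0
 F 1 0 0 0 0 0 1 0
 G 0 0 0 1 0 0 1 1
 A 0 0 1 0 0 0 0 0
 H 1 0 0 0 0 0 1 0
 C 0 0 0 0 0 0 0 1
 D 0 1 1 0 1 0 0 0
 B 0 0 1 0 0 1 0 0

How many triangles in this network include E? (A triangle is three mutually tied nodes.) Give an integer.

E's neighbors are F and H, but none of them are tied to each other, so no triangle contains E.

0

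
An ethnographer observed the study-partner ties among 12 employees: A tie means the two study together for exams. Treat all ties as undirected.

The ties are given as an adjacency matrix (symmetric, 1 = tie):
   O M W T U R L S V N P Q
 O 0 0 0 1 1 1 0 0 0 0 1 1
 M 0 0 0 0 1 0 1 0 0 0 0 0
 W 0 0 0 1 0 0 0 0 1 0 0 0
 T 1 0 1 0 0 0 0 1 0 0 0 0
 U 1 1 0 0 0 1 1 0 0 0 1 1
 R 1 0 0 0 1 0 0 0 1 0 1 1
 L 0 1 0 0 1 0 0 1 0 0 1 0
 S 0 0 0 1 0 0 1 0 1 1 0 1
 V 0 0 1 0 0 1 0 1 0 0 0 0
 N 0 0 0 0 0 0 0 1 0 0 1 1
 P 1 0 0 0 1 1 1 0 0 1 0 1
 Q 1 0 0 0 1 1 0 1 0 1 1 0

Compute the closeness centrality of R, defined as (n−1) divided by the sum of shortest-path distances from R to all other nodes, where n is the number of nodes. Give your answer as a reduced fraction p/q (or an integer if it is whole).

Distances from R: L:2, M:2, N:2, O:1, P:1, Q:1, S:2, T:2, U:1, V:1, W:2. Sum = 17.
n = 12, so closeness = 11/17.

11/17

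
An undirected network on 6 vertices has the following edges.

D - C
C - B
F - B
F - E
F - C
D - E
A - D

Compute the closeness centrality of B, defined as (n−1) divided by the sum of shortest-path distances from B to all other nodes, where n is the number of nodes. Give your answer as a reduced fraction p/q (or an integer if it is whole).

5/9

Distances from B: A:3, C:1, D:2, E:2, F:1. Sum = 9.
n = 6, so closeness = 5/9.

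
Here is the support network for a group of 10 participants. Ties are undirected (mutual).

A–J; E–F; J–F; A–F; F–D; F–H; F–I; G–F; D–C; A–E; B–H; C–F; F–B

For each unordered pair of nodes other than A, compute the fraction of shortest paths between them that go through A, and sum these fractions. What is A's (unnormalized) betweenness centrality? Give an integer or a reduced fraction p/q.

1/2

Pairs whose geodesics pass through A — J–E: 1/2.
All other pairs contribute 0.
Summing the contributions gives betweenness(A) = 1/2.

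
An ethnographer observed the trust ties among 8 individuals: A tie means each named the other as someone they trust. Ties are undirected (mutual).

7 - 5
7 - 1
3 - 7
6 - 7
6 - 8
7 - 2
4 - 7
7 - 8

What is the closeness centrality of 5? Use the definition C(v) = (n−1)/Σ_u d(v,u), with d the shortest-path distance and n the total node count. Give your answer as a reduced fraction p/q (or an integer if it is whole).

Distances from 5: 1:2, 2:2, 3:2, 4:2, 6:2, 7:1, 8:2. Sum = 13.
n = 8, so closeness = 7/13.

7/13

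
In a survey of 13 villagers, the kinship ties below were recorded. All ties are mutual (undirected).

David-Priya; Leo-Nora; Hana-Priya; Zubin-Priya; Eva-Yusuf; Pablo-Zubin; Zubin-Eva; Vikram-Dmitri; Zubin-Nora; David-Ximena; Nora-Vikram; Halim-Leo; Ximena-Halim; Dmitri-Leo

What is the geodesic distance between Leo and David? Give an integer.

One shortest route is Leo – Halim – Ximena – David, which uses 3 edges, and at distance 2 from Leo we only reach {Vikram, Ximena, Zubin}, which does not include David. So d(Leo,David) = 3.

3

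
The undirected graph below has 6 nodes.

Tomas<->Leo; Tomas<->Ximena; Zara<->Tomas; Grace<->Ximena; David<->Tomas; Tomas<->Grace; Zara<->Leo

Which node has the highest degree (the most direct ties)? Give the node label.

Tomas

Degrees — David:1, Grace:2, Leo:2, Tomas:5, Ximena:2, Zara:2.
The maximum is 5, attained only by Tomas.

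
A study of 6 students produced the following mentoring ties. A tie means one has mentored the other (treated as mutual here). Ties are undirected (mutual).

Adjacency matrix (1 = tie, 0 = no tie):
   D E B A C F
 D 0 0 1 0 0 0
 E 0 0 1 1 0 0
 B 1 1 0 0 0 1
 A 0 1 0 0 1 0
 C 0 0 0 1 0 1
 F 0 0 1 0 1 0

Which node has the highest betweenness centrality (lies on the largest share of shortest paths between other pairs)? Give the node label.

Unnormalized betweenness of each node: A:1, B:5, C:1, D:0, E:2, F:2.
B has the largest value, 5, making it the main broker — the node through which the most shortest paths run.

B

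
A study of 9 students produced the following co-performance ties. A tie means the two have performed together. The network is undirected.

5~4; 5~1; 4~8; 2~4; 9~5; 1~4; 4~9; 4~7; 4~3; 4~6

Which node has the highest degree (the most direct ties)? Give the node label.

4

Degrees — 1:2, 2:1, 3:1, 4:8, 5:3, 6:1, 7:1, 8:1, 9:2.
The maximum is 8, attained only by 4.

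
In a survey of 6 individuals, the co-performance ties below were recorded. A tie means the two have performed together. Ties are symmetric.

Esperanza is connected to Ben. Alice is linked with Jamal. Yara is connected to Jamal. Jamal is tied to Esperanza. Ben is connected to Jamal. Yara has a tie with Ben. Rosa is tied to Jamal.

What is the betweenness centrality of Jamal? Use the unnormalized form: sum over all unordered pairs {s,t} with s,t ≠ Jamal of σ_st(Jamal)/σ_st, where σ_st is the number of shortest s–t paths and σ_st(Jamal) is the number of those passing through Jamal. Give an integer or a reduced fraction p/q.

15/2

Pairs whose geodesics pass through Jamal — Rosa–Ben: 1; Rosa–Alice: 1; Rosa–Esperanza: 1; Rosa–Yara: 1; Ben–Alice: 1; Alice–Esperanza: 1; Alice–Yara: 1; Esperanza–Yara: 1/2.
All other pairs contribute 0.
Summing the contributions gives betweenness(Jamal) = 15/2.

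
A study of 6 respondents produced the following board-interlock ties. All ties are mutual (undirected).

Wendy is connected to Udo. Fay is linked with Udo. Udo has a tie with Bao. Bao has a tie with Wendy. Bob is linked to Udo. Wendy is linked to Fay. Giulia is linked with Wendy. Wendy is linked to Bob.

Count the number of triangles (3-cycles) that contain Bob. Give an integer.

1

Bob's neighbors: Udo and Wendy.
Neighbor pairs that are themselves tied: Bob–Udo–Wendy. Each forms one triangle with Bob, for 1 in total.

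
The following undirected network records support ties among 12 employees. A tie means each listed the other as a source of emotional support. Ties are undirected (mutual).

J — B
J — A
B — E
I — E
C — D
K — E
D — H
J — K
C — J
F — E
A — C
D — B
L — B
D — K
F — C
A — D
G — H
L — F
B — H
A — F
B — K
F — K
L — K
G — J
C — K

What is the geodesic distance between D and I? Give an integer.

One shortest route is D – K – E – I, which uses 3 edges, and at distance 2 from D we only reach {E, F, G, J, L}, which does not include I. So d(D,I) = 3.

3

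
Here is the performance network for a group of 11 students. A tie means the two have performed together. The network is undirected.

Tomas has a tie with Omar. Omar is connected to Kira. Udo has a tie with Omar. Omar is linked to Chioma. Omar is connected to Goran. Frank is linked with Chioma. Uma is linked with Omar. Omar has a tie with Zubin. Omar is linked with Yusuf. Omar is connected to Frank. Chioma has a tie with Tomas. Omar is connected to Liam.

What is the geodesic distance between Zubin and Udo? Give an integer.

2

One shortest route is Zubin – Omar – Udo, which uses 2 edges, and Zubin and Udo are not directly tied, so nothing shorter exists. So d(Zubin,Udo) = 2.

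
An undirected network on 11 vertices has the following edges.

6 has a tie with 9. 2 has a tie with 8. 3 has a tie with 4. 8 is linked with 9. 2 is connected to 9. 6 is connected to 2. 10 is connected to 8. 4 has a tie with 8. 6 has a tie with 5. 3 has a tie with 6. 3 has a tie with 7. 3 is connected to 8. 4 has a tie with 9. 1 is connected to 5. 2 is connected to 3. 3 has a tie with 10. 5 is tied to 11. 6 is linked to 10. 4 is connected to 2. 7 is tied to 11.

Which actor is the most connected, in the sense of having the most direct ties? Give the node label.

3

Degrees — 1:1, 2:5, 3:6, 4:4, 5:3, 6:5, 7:2, 8:5, 9:4, 10:3, 11:2.
The maximum is 6, attained only by 3.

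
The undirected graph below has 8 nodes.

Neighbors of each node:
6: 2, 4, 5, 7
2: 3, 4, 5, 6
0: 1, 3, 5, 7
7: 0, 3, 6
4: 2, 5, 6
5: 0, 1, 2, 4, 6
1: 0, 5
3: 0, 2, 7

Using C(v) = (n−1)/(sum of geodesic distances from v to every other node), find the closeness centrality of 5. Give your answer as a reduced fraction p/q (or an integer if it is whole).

Distances from 5: 0:1, 1:1, 2:1, 3:2, 4:1, 6:1, 7:2. Sum = 9.
n = 8, so closeness = 7/9.

7/9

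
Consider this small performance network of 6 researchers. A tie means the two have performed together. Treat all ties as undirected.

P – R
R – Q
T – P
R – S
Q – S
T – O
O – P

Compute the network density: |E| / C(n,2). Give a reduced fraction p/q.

7/15

There are 7 edges and 6 nodes, so the maximum possible is C(6,2) = 15.
Density = 7/15.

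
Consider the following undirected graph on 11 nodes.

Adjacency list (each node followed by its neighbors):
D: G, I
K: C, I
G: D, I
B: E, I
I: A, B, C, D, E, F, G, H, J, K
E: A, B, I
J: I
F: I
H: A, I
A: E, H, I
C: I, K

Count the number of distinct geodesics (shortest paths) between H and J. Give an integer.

The shortest distance is 2, and the only length-2 path is H–I–J. So there is exactly 1 shortest path.

1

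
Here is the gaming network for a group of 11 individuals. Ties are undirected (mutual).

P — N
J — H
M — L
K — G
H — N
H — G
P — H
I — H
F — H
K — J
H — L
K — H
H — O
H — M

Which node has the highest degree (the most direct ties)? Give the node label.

H

Degrees — F:1, G:2, H:10, I:1, J:2, K:3, L:2, M:2, N:2, O:1, P:2.
The maximum is 10, attained only by H.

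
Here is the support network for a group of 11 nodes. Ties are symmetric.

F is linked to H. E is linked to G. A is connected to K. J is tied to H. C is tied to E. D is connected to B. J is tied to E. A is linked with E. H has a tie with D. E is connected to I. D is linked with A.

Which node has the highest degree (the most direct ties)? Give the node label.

E

Degrees — A:3, B:1, C:1, D:3, E:5, F:1, G:1, H:3, I:1, J:2, K:1.
The maximum is 5, attained only by E.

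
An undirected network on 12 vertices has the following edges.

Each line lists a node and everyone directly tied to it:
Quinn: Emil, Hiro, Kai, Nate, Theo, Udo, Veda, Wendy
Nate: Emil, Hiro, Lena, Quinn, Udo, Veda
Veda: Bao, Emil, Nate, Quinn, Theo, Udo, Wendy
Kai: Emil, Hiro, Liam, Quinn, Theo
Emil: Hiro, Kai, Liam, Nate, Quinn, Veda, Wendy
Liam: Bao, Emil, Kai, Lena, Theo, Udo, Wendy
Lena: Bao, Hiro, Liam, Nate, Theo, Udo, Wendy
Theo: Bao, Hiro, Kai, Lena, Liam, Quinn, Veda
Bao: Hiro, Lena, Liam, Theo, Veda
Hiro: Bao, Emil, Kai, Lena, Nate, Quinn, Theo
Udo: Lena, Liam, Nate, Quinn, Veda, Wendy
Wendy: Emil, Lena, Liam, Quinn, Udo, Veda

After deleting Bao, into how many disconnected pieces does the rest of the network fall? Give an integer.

1

Bao's neighbors (Hiro, Lena, Liam, Theo, and Veda) remain reachable from one another through other ties, so the rest of the network stays in one piece.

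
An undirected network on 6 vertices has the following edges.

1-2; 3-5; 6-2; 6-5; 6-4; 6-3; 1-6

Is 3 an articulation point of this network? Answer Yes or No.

No

Even without 3, every remaining node can still reach every other (the residual graph is connected), so 3 is not a cut vertex.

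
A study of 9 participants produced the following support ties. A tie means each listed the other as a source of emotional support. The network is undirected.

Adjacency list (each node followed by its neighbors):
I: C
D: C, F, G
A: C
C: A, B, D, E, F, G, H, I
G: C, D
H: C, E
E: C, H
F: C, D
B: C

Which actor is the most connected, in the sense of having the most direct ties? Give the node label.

C

Degrees — A:1, B:1, C:8, D:3, E:2, F:2, G:2, H:2, I:1.
The maximum is 8, attained only by C.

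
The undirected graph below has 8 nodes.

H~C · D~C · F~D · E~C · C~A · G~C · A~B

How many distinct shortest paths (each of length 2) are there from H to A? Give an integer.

The shortest distance is 2, and the only length-2 path is H–C–A. So there is exactly 1 shortest path.

1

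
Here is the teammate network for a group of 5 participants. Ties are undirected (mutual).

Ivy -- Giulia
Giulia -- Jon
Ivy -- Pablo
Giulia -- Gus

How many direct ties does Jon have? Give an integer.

1

Jon is directly tied to Giulia. That is 1 neighbor, so the degree of Jon is 1.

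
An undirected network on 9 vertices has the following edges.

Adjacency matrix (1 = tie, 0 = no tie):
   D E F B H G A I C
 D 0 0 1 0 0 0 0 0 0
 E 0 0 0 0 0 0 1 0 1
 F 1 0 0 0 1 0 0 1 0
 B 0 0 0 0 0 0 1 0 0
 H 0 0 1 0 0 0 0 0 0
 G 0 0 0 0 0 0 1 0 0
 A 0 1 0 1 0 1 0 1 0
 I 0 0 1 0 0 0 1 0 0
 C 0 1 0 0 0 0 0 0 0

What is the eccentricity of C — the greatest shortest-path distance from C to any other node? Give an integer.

5

Distances from C: A:2, B:3, D:5, E:1, F:4, G:3, H:5, I:3.
The largest is 5 (to D and H), so the eccentricity of C is 5.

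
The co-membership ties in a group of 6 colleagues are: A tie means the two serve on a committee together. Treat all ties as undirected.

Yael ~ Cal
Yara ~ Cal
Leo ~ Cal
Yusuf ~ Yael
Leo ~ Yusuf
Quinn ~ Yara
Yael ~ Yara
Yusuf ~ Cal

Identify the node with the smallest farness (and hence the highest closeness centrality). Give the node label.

Farness (sum of distances to all others) for each node — Cal:6, Leo:9, Quinn:11, Yael:7, Yara:7, Yusuf:8.
The smallest farness is 6, for Cal, so Cal has the highest closeness.

Cal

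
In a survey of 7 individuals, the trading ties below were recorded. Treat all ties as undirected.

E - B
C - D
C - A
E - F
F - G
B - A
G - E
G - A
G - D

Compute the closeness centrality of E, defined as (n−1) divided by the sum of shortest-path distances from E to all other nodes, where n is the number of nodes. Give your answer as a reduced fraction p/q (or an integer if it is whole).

Distances from E: A:2, B:1, C:3, D:2, F:1, G:1. Sum = 10.
n = 7, so closeness = 6/10 = 3/5.

3/5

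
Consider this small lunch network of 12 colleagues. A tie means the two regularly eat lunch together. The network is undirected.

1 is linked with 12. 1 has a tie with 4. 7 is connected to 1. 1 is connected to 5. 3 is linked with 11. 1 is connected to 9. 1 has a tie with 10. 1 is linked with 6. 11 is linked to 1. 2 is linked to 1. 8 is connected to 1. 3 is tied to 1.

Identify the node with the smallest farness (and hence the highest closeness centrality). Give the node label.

1

Farness (sum of distances to all others) for each node — 1:11, 2:21, 3:20, 4:21, 5:21, 6:21, 7:21, 8:21, 9:21, 10:21, 11:20, 12:21.
The smallest farness is 11, for 1, so 1 has the highest closeness.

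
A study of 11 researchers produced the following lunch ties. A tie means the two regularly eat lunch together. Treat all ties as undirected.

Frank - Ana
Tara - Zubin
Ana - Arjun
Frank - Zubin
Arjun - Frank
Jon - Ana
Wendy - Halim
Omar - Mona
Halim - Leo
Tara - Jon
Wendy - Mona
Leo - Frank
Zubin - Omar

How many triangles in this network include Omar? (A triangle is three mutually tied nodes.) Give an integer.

Omar's neighbors are Mona and Zubin, but none of them are tied to each other, so no triangle contains Omar.

0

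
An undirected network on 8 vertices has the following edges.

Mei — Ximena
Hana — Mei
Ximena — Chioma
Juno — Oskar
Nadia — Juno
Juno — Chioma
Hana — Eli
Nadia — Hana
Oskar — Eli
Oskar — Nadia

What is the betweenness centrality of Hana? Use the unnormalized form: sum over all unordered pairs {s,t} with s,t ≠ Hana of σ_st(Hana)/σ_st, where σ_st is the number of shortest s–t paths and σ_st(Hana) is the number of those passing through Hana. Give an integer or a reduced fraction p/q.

11/2

Pairs whose geodesics pass through Hana — Mei–Juno: 1/2; Mei–Nadia: 1; Mei–Oskar: 2/2; Mei–Eli: 1; Ximena–Nadia: 1/2; Ximena–Eli: 1; Nadia–Eli: 1/2.
All other pairs contribute 0.
Summing the contributions gives betweenness(Hana) = 11/2.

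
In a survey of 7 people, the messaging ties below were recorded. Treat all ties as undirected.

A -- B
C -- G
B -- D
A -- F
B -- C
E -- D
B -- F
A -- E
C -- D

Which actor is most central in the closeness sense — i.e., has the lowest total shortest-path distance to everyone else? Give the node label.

B

Farness (sum of distances to all others) for each node — A:10, B:8, C:9, D:9, E:11, F:11, G:14.
The smallest farness is 8, for B, so B has the highest closeness.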